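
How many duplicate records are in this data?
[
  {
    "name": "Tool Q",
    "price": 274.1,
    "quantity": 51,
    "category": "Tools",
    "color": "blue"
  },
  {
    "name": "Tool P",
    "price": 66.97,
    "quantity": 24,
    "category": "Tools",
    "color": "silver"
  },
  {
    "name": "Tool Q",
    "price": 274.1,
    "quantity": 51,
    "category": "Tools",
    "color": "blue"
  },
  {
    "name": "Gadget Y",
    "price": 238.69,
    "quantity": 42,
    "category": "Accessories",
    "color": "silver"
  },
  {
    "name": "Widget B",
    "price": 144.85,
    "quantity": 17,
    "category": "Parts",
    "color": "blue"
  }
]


Checking 5 records for duplicates:

  Row 1: Tool Q ($274.1, qty 51)
  Row 2: Tool P ($66.97, qty 24)
  Row 3: Tool Q ($274.1, qty 51) <-- DUPLICATE
  Row 4: Gadget Y ($238.69, qty 42)
  Row 5: Widget B ($144.85, qty 17)

Duplicates found: 1
Unique records: 4

1 duplicates, 4 unique


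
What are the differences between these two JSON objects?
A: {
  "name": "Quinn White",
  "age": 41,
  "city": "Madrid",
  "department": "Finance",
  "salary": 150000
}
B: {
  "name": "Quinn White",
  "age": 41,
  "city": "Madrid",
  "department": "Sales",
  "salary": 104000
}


Comparing each field (in key order):
  name: same
  age: same
  city: same
  department: DIFFERENT
  salary: DIFFERENT
Differences:
  department: Finance -> Sales
  salary: 150000 -> 104000

2 field(s) changed

2 changes: department, salary


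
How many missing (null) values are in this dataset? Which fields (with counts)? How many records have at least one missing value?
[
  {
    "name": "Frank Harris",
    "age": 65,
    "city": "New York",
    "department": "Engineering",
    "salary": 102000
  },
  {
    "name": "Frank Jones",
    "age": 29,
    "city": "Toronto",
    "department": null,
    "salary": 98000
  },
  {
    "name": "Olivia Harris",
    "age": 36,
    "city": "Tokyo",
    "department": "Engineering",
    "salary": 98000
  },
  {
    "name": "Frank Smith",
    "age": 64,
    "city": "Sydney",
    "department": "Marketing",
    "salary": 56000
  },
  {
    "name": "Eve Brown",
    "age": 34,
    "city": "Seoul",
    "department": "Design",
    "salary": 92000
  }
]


Checking for missing (null) values in 5 records:

  Frank Harris: complete
  Frank Jones: department
  Olivia Harris: complete
  Frank Smith: complete
  Eve Brown: complete

Per field:
  name: 0 missing
  age: 0 missing
  city: 0 missing
  department: 1 missing
  salary: 0 missing

Total missing values: 1
Records with any missing: 1

1 missing values (department: 1); 1 incomplete records


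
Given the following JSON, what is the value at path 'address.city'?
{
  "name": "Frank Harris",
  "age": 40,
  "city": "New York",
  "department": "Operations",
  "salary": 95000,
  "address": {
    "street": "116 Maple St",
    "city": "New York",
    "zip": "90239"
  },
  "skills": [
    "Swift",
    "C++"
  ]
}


Query: address.city
Path: address -> city
Value: New York

New York


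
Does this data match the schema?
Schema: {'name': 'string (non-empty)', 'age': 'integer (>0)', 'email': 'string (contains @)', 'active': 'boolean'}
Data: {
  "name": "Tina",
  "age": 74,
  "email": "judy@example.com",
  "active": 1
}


Validating each field against schema:
  name: OK (non-empty string)
  age: OK (positive integer)
  email: OK (string with @)
  active: FAIL (1 is not a boolean)

Result: INVALID (1 error: active)

INVALID (1 error: active)


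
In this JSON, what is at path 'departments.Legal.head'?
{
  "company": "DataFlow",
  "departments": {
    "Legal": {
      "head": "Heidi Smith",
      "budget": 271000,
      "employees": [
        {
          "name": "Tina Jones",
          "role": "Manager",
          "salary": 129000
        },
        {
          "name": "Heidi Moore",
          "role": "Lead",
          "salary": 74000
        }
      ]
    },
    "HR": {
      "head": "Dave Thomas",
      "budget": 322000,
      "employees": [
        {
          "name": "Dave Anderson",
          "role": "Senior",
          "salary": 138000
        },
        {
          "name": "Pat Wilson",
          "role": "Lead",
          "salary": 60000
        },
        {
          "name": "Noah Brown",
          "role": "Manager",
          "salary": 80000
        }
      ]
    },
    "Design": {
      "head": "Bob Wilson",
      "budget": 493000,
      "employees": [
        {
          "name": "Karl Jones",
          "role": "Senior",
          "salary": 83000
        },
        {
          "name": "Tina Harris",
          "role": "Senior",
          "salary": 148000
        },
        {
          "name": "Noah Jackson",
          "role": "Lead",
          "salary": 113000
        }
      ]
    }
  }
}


Path: departments.Legal.head

Navigate:
  -> departments
  -> Legal
  -> head = 'Heidi Smith'

Heidi Smith


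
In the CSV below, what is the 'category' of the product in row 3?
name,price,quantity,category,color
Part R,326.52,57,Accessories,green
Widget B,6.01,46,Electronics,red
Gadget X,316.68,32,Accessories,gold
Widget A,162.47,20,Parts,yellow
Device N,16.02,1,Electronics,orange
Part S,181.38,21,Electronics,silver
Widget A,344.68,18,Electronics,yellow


Query: Row 3 ('Gadget X'), column 'category'
Value: Accessories

Accessories


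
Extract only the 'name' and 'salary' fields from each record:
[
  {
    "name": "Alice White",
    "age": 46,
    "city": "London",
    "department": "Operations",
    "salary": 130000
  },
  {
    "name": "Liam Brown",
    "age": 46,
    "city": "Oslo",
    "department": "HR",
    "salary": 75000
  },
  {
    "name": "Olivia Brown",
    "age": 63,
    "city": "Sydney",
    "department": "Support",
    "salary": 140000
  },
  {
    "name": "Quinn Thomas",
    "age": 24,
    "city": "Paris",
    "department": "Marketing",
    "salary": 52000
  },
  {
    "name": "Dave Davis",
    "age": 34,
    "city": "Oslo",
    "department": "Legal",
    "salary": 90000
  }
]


Original: 5 records with fields: name, age, city, department, salary
Keep: ['name', 'salary']
Drop: ['age', 'city', 'department']
Result: 5 records, 2 fields each

[
  {
    "name": "Alice White",
    "salary": 130000
  },
  {
    "name": "Liam Brown",
    "salary": 75000
  },
  {
    "name": "Olivia Brown",
    "salary": 140000
  },
  {
    "name": "Quinn Thomas",
    "salary": 52000
  },
  {
    "name": "Dave Davis",
    "salary": 90000
  }
]


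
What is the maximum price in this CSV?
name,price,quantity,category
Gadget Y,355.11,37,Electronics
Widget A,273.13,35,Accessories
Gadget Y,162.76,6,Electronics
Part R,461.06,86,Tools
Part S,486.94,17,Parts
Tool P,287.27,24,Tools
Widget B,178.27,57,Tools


Computing maximum price:
Values: [355.11, 273.13, 162.76, 461.06, 486.94, 287.27, 178.27]
Max = 486.94

486.94


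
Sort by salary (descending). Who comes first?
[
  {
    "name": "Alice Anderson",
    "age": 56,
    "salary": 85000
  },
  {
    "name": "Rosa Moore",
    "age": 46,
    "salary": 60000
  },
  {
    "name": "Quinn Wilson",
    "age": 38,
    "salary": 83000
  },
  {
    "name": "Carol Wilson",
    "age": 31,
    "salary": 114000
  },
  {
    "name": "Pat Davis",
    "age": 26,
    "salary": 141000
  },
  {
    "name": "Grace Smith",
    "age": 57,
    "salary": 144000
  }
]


Sort by: salary (descending)

Sorted order:
  1. Grace Smith (salary = 144000)
  2. Pat Davis (salary = 141000)
  3. Carol Wilson (salary = 114000)
  4. Alice Anderson (salary = 85000)
  5. Quinn Wilson (salary = 83000)
  6. Rosa Moore (salary = 60000)

First: Grace Smith

Grace Smith


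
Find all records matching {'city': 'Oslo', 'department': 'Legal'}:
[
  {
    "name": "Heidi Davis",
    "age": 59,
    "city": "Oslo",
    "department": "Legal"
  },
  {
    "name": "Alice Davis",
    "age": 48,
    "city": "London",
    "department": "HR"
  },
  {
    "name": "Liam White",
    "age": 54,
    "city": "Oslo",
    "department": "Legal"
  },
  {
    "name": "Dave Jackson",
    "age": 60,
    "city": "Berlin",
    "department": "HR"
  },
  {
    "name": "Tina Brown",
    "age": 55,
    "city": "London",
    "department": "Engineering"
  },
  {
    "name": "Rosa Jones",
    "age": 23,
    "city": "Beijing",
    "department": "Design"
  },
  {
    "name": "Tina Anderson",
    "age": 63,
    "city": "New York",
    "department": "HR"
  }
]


Search criteria: {'city': 'Oslo', 'department': 'Legal'}

Checking 7 records:
  Heidi Davis: {city: Oslo, department: Legal} <-- MATCH
  Alice Davis: {city: London, department: HR}
  Liam White: {city: Oslo, department: Legal} <-- MATCH
  Dave Jackson: {city: Berlin, department: HR}
  Tina Brown: {city: London, department: Engineering}
  Rosa Jones: {city: Beijing, department: Design}
  Tina Anderson: {city: New York, department: HR}

Matches: ["Heidi Davis", "Liam White"]

["Heidi Davis", "Liam White"]


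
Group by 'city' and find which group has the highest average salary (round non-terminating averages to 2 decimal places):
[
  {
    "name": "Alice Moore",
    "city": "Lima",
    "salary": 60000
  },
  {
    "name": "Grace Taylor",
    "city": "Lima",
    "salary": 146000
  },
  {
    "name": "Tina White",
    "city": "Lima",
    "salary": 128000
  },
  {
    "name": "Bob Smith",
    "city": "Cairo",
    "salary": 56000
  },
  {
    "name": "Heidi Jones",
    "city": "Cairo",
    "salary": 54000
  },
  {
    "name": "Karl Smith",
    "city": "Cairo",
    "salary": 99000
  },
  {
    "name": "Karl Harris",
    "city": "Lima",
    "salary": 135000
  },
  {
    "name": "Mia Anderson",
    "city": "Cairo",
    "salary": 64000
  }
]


Group by: city

Groups:
  Cairo: 4 people, avg salary = 273000/4 = $68250
  Lima: 4 people, avg salary = 469000/4 = $117250

Highest average salary: Lima ($117250)

Lima ($117250)


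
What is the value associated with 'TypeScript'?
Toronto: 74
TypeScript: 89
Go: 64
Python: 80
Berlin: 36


Looking up key 'TypeScript'
Value: 89

89


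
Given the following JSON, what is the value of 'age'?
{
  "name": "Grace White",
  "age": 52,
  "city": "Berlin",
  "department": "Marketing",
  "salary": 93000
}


Looking up field 'age'
Value: 52

52


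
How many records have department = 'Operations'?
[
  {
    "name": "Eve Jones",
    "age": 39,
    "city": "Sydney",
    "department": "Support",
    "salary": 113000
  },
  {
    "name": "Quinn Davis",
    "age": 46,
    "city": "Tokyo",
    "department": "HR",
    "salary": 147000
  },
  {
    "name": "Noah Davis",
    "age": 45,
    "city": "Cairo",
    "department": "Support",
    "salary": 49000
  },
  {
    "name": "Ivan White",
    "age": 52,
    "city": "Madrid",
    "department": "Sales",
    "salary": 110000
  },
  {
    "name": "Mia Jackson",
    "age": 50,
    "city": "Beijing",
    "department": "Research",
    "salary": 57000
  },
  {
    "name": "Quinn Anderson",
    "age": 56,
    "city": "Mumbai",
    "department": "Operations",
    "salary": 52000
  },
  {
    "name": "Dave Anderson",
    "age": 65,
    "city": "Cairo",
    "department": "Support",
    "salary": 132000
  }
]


Data: 7 records
Condition: department = 'Operations'

Checking each record:
  Eve Jones: Support
  Quinn Davis: HR
  Noah Davis: Support
  Ivan White: Sales
  Mia Jackson: Research
  Quinn Anderson: Operations MATCH
  Dave Anderson: Support

Count: 1

1


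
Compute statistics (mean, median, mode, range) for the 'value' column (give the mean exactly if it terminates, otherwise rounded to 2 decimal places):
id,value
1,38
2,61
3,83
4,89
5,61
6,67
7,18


Data: [38, 61, 83, 89, 61, 67, 18]
Count: 7
Sum: 417
Mean: 417/7 ≈ 59.57 (rounded to 2 decimal places)
Sorted: [18, 38, 61, 61, 67, 83, 89]
Median: 61.0
Mode: 61 (2 times)
Range: 89 - 18 = 71
Min: 18, Max: 89

mean≈59.57, median=61.0, mode=61, range=71


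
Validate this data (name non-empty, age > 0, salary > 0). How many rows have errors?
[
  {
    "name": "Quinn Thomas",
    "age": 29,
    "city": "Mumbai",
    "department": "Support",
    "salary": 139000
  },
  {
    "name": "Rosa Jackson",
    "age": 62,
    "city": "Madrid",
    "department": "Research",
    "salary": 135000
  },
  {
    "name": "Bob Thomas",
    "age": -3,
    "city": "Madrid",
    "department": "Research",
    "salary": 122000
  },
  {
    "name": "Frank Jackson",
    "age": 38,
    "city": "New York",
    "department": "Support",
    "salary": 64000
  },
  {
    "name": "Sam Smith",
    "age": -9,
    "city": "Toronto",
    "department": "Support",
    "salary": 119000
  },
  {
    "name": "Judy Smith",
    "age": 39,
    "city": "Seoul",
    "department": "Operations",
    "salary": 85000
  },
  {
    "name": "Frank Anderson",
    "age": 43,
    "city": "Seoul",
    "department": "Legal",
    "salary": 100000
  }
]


Validating 7 records:
Rules: name non-empty, age > 0, salary > 0

  Row 1 (Quinn Thomas): OK
  Row 2 (Rosa Jackson): OK
  Row 3 (Bob Thomas): negative age: -3
  Row 4 (Frank Jackson): OK
  Row 5 (Sam Smith): negative age: -9
  Row 6 (Judy Smith): OK
  Row 7 (Frank Anderson): OK

Total errors: 2

2 errors


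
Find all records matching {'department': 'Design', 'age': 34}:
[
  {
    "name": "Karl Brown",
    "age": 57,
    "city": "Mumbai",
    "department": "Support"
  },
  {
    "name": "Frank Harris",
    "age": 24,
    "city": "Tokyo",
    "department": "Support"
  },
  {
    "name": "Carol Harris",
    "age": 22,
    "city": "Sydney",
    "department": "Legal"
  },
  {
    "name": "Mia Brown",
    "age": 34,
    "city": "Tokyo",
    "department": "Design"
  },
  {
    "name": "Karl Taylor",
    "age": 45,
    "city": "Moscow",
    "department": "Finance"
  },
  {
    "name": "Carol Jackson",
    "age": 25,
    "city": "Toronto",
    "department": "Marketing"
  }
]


Search criteria: {'department': 'Design', 'age': 34}

Checking 6 records:
  Karl Brown: {department: Support, age: 57}
  Frank Harris: {department: Support, age: 24}
  Carol Harris: {department: Legal, age: 22}
  Mia Brown: {department: Design, age: 34} <-- MATCH
  Karl Taylor: {department: Finance, age: 45}
  Carol Jackson: {department: Marketing, age: 25}

Matches: ["Mia Brown"]

["Mia Brown"]


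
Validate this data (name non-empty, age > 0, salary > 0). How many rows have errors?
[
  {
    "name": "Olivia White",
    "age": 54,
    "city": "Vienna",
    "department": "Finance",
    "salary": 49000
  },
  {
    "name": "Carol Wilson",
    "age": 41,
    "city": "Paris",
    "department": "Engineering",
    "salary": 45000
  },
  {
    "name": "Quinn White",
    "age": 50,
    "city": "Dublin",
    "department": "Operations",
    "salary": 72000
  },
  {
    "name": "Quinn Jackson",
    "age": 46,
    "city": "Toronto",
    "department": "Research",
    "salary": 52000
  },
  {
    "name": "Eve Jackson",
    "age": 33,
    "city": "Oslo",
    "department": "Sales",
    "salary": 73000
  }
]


Validating 5 records:
Rules: name non-empty, age > 0, salary > 0

  Row 1 (Olivia White): OK
  Row 2 (Carol Wilson): OK
  Row 3 (Quinn White): OK
  Row 4 (Quinn Jackson): OK
  Row 5 (Eve Jackson): OK

Total errors: 0

0 errors


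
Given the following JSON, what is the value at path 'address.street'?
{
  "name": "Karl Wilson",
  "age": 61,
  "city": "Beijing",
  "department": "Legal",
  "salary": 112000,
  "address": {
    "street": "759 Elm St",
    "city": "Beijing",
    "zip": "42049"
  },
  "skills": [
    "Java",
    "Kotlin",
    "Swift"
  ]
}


Query: address.street
Path: address -> street
Value: 759 Elm St

759 Elm St


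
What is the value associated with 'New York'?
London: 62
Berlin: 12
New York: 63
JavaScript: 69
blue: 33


Looking up key 'New York'
Value: 63

63


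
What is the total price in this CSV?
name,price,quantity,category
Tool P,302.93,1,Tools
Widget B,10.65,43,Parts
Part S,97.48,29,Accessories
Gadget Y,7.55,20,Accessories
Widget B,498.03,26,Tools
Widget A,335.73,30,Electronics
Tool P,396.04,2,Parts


Computing total price:
Values: [302.93, 10.65, 97.48, 7.55, 498.03, 335.73, 396.04]
Sum = 1648.41

1648.41


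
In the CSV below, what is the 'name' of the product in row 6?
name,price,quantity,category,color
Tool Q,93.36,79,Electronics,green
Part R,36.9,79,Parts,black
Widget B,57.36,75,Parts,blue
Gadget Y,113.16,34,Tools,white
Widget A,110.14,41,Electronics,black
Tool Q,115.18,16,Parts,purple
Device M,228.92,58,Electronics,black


Query: Row 6 ('Tool Q'), column 'name'
Value: Tool Q

Tool Q


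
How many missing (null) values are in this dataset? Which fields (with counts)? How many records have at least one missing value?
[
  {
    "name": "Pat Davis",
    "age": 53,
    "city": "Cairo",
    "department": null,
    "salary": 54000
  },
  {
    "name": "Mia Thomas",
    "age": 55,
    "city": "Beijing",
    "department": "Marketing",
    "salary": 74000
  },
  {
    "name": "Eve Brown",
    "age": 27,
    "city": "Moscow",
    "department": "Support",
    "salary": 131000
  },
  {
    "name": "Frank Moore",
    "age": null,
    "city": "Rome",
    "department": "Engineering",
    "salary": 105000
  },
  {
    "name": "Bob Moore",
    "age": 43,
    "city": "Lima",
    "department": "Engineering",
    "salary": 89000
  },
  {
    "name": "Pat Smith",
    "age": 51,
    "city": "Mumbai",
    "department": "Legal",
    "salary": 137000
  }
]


Checking for missing (null) values in 6 records:

  Pat Davis: department
  Mia Thomas: complete
  Eve Brown: complete
  Frank Moore: age
  Bob Moore: complete
  Pat Smith: complete

Per field:
  name: 0 missing
  age: 1 missing
  city: 0 missing
  department: 1 missing
  salary: 0 missing

Total missing values: 2
Records with any missing: 2

2 missing values (age: 1, department: 1); 2 incomplete records


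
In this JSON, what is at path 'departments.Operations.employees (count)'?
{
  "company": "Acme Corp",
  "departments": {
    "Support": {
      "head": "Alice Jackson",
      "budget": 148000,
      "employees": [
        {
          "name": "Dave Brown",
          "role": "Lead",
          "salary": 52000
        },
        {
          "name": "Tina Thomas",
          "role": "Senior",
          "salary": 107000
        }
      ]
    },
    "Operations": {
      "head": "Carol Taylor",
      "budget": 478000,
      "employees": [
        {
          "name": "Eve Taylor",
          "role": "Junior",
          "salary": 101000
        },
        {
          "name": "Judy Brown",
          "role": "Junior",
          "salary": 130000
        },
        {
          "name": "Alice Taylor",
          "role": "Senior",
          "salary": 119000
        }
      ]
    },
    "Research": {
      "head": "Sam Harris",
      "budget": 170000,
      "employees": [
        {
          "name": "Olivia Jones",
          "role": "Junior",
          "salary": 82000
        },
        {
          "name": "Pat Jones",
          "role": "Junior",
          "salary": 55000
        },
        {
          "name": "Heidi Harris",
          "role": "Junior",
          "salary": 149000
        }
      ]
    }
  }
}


Path: departments.Operations.employees (count)

Navigate:
  -> departments
  -> Operations
  -> employees (array, length 3)

3


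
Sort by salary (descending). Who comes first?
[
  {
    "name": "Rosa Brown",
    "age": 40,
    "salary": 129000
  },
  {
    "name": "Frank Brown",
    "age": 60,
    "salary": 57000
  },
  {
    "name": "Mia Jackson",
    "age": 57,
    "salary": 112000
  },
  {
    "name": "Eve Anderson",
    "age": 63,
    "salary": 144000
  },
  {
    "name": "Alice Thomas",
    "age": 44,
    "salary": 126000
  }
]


Sort by: salary (descending)

Sorted order:
  1. Eve Anderson (salary = 144000)
  2. Rosa Brown (salary = 129000)
  3. Alice Thomas (salary = 126000)
  4. Mia Jackson (salary = 112000)
  5. Frank Brown (salary = 57000)

First: Eve Anderson

Eve Anderson


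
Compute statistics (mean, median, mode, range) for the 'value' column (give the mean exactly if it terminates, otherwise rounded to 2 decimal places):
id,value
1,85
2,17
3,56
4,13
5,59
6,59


Data: [85, 17, 56, 13, 59, 59]
Count: 6
Sum: 289
Mean: 289/6 ≈ 48.17 (rounded to 2 decimal places)
Sorted: [13, 17, 56, 59, 59, 85]
Median: 57.5
Mode: 59 (2 times)
Range: 85 - 13 = 72
Min: 13, Max: 85

mean≈48.17, median=57.5, mode=59, range=72


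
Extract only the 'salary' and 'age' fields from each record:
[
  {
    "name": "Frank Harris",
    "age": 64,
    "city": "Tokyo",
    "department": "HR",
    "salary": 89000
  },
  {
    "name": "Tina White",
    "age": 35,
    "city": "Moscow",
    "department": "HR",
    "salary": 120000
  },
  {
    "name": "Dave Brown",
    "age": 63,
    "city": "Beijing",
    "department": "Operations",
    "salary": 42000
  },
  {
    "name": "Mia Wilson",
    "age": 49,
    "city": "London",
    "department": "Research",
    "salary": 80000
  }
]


Original: 4 records with fields: name, age, city, department, salary
Keep: ['salary', 'age']
Drop: ['name', 'city', 'department']
Result: 4 records, 2 fields each

[
  {
    "salary": 89000,
    "age": 64
  },
  {
    "salary": 120000,
    "age": 35
  },
  {
    "salary": 42000,
    "age": 63
  },
  {
    "salary": 80000,
    "age": 49
  }
]


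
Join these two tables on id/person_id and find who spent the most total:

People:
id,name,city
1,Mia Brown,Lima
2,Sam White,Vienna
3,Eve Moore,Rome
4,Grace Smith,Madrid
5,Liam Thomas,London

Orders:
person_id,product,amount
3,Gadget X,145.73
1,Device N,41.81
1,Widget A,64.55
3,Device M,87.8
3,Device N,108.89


Join on: people.id = orders.person_id

Joined rows:
  Eve Moore (Rome) bought Gadget X for $145.73
  Mia Brown (Lima) bought Device N for $41.81
  Mia Brown (Lima) bought Widget A for $64.55
  Eve Moore (Rome) bought Device M for $87.8
  Eve Moore (Rome) bought Device N for $108.89

Total per person:
  Eve Moore: $342.42
  Mia Brown: $106.36

Top spender: Eve Moore ($342.42)

Eve Moore ($342.42)


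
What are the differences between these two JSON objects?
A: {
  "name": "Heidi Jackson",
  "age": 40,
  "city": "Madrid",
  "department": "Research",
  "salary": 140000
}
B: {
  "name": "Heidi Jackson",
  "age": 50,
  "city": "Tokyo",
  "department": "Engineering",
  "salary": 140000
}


Comparing each field (in key order):
  name: same
  age: DIFFERENT
  city: DIFFERENT
  department: DIFFERENT
  salary: same
Differences:
  age: 40 -> 50
  city: Madrid -> Tokyo
  department: Research -> Engineering

3 field(s) changed

3 changes: age, city, department


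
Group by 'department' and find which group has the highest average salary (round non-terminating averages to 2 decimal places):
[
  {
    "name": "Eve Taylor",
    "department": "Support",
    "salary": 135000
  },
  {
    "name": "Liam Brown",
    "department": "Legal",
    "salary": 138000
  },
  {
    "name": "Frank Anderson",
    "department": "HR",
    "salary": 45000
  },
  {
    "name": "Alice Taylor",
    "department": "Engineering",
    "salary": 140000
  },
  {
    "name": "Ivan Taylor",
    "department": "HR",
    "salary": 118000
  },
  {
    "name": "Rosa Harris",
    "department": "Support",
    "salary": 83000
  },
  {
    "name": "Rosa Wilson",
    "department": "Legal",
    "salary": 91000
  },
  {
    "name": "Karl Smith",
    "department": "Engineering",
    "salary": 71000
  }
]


Group by: department

Groups:
  Engineering: 2 people, avg salary = 211000/2 = $105500
  HR: 2 people, avg salary = 163000/2 = $81500
  Legal: 2 people, avg salary = 229000/2 = $114500
  Support: 2 people, avg salary = 218000/2 = $109000

Highest average salary: Legal ($114500)

Legal ($114500)


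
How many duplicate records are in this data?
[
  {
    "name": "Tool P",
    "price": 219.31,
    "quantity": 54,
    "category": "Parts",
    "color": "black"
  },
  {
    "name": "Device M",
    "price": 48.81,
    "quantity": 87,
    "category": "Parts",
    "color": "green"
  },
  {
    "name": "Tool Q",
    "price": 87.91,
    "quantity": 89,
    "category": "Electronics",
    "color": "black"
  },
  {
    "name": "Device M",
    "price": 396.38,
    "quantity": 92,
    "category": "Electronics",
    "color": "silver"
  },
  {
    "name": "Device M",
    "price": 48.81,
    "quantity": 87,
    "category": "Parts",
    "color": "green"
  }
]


Checking 5 records for duplicates:

  Row 1: Tool P ($219.31, qty 54)
  Row 2: Device M ($48.81, qty 87)
  Row 3: Tool Q ($87.91, qty 89)
  Row 4: Device M ($396.38, qty 92)
  Row 5: Device M ($48.81, qty 87) <-- DUPLICATE

Duplicates found: 1
Unique records: 4

1 duplicates, 4 unique


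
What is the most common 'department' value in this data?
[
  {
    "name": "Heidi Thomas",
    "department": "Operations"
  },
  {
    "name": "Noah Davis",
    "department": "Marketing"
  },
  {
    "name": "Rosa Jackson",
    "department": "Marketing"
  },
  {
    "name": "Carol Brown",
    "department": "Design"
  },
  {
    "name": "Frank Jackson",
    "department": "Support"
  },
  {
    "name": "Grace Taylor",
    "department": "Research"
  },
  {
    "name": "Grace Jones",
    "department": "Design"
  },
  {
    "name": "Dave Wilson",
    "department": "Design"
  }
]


Counting 'department' values across 8 records:

  Design: 3 ###
  Marketing: 2 ##
  Operations: 1 #
  Support: 1 #
  Research: 1 #

Most common: Design (3 times)

Design (3 times)


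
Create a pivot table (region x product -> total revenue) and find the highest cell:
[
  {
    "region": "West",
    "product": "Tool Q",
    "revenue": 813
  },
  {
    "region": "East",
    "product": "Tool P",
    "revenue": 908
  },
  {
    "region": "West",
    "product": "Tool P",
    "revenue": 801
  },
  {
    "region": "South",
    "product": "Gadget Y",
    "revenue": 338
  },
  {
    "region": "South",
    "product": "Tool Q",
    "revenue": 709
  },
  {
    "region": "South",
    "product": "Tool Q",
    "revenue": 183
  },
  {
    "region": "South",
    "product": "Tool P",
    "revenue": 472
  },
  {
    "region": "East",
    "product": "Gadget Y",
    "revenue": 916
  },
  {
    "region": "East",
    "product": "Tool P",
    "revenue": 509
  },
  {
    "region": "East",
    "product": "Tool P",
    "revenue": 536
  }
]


Pivot: region (rows) x product (columns) -> total revenue

     Gadget Y      Tool P        Tool Q      
East           916          1953             0  
South          338           472           892  
West             0           801           813  

Highest: East / Tool P = $1953

East / Tool P = $1953


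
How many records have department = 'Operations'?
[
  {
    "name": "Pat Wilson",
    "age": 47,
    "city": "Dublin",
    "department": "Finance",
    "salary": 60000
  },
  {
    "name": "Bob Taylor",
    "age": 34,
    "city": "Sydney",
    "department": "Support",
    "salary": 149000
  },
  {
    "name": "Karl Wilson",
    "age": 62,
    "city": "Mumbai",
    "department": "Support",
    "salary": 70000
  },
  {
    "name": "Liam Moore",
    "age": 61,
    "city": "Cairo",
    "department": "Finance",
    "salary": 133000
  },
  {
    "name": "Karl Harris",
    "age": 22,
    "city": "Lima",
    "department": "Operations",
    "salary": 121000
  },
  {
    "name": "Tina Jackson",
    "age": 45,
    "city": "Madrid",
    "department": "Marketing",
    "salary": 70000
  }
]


Data: 6 records
Condition: department = 'Operations'

Checking each record:
  Pat Wilson: Finance
  Bob Taylor: Support
  Karl Wilson: Support
  Liam Moore: Finance
  Karl Harris: Operations MATCH
  Tina Jackson: Marketing

Count: 1

1


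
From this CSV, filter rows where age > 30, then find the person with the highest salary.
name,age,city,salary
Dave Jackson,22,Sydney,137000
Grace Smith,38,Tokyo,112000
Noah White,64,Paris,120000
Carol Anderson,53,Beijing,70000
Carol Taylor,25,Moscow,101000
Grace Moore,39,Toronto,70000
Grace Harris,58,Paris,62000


Filter: age > 30
Sort by: salary (descending)

Filtered records (5):
  Noah White, age 64, salary $120000
  Grace Smith, age 38, salary $112000
  Carol Anderson, age 53, salary $70000
  Grace Moore, age 39, salary $70000
  Grace Harris, age 58, salary $62000

Highest salary: Noah White ($120000)

Noah White


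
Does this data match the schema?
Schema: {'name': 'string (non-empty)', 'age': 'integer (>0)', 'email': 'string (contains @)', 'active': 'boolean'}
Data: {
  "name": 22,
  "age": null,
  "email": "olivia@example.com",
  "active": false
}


Validating each field against schema:
  name: FAIL (22 is not a string)
  age: FAIL (null is not an integer)
  email: OK (string with @)
  active: OK (boolean)

Result: INVALID (2 errors: name, age)

INVALID (2 errors: name, age)


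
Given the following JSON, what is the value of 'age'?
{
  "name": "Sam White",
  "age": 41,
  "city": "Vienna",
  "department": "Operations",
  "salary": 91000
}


Looking up field 'age'
Value: 41

41


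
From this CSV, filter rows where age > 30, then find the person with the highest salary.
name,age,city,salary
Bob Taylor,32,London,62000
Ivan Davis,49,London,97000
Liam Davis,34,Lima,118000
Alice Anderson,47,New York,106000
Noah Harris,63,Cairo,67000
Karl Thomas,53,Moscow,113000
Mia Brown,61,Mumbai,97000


Filter: age > 30
Sort by: salary (descending)

Filtered records (7):
  Liam Davis, age 34, salary $118000
  Karl Thomas, age 53, salary $113000
  Alice Anderson, age 47, salary $106000
  Ivan Davis, age 49, salary $97000
  Mia Brown, age 61, salary $97000
  Noah Harris, age 63, salary $67000
  Bob Taylor, age 32, salary $62000

Highest salary: Liam Davis ($118000)

Liam Davis


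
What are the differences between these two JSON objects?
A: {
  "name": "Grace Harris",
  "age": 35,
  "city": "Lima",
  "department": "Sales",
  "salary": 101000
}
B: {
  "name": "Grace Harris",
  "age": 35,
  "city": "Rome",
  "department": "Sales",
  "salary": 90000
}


Comparing each field (in key order):
  name: same
  age: same
  city: DIFFERENT
  department: same
  salary: DIFFERENT
Differences:
  city: Lima -> Rome
  salary: 101000 -> 90000

2 field(s) changed

2 changes: city, salary


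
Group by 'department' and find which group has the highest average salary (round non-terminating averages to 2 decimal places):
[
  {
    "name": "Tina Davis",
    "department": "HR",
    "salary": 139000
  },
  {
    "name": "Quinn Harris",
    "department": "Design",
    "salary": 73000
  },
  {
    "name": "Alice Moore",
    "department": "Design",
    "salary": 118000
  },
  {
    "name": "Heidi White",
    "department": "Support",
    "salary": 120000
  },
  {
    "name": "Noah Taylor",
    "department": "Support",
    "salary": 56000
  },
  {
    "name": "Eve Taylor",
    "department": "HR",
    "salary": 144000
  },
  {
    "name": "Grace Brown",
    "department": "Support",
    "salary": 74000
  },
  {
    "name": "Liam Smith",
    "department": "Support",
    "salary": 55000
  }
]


Group by: department

Groups:
  Design: 2 people, avg salary = 191000/2 = $95500
  HR: 2 people, avg salary = 283000/2 = $141500
  Support: 4 people, avg salary = 305000/4 = $76250

Highest average salary: HR ($141500)

HR ($141500)


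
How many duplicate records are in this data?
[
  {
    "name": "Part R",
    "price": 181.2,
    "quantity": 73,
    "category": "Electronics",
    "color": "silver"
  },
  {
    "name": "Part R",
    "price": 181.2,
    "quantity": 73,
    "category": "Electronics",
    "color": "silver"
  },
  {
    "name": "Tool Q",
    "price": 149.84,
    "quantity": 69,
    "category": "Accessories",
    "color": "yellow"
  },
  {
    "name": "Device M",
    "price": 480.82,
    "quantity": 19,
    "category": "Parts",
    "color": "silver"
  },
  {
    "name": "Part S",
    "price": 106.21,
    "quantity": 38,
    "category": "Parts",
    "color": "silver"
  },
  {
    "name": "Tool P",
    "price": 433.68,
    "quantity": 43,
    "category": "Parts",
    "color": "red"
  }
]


Checking 6 records for duplicates:

  Row 1: Part R ($181.2, qty 73)
  Row 2: Part R ($181.2, qty 73) <-- DUPLICATE
  Row 3: Tool Q ($149.84, qty 69)
  Row 4: Device M ($480.82, qty 19)
  Row 5: Part S ($106.21, qty 38)
  Row 6: Tool P ($433.68, qty 43)

Duplicates found: 1
Unique records: 5

1 duplicates, 5 unique


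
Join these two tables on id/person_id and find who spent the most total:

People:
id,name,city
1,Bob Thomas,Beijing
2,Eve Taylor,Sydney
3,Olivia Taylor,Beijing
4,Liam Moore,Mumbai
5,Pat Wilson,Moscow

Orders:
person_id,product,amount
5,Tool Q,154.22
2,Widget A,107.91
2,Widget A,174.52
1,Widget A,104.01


Join on: people.id = orders.person_id

Joined rows:
  Pat Wilson (Moscow) bought Tool Q for $154.22
  Eve Taylor (Sydney) bought Widget A for $107.91
  Eve Taylor (Sydney) bought Widget A for $174.52
  Bob Thomas (Beijing) bought Widget A for $104.01

Total per person:
  Eve Taylor: $282.43
  Pat Wilson: $154.22
  Bob Thomas: $104.01

Top spender: Eve Taylor ($282.43)

Eve Taylor ($282.43)


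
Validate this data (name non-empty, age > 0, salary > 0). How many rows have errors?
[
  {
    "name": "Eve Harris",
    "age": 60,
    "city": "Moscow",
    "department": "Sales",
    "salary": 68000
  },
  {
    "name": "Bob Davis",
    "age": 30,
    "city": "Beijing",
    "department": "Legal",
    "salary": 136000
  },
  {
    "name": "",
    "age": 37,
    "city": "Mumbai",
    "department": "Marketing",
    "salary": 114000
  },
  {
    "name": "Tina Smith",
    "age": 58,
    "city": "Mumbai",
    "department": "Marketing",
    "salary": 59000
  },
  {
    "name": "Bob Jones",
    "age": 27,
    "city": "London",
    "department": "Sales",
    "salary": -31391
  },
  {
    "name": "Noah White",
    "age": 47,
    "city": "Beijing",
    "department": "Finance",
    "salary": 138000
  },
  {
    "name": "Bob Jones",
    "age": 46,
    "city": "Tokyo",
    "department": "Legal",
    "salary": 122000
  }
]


Validating 7 records:
Rules: name non-empty, age > 0, salary > 0

  Row 1 (Eve Harris): OK
  Row 2 (Bob Davis): OK
  Row 3 (???): empty name
  Row 4 (Tina Smith): OK
  Row 5 (Bob Jones): negative salary: -31391
  Row 6 (Noah White): OK
  Row 7 (Bob Jones): OK

Total errors: 2

2 errors


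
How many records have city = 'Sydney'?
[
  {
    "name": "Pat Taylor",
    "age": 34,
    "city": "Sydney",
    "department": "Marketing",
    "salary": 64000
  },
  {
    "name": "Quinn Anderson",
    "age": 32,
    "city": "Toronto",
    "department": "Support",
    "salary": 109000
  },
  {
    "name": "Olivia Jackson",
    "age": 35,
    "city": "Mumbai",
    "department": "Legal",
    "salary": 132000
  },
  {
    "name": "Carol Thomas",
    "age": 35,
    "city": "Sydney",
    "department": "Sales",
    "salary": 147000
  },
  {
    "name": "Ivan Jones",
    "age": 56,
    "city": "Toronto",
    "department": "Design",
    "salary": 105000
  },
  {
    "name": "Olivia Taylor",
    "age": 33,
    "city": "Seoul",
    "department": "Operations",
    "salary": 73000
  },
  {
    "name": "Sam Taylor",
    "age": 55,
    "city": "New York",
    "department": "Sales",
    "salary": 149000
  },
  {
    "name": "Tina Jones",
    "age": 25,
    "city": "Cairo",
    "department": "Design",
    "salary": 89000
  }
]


Data: 8 records
Condition: city = 'Sydney'

Checking each record:
  Pat Taylor: Sydney MATCH
  Quinn Anderson: Toronto
  Olivia Jackson: Mumbai
  Carol Thomas: Sydney MATCH
  Ivan Jones: Toronto
  Olivia Taylor: Seoul
  Sam Taylor: New York
  Tina Jones: Cairo

Count: 2

2


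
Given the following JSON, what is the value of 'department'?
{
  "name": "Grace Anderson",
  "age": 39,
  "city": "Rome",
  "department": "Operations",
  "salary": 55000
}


Looking up field 'department'
Value: Operations

Operations


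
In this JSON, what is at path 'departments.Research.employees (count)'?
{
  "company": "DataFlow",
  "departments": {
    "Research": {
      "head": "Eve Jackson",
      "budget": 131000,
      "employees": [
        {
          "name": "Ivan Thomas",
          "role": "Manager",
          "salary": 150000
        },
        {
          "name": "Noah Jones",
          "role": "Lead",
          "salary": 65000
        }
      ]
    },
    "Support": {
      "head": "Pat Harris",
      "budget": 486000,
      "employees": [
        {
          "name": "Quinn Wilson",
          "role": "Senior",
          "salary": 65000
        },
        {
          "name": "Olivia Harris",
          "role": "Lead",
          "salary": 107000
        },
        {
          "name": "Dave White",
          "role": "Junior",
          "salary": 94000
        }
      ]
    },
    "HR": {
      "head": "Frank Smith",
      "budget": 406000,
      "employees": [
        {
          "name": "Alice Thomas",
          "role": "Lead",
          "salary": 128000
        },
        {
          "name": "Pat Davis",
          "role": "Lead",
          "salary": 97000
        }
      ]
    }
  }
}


Path: departments.Research.employees (count)

Navigate:
  -> departments
  -> Research
  -> employees (array, length 2)

2


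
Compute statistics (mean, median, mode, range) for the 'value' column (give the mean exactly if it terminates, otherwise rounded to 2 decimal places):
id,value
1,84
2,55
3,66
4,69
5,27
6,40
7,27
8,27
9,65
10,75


Data: [84, 55, 66, 69, 27, 40, 27, 27, 65, 75]
Count: 10
Sum: 535
Mean: 535/10 = 53.5
Sorted: [27, 27, 27, 40, 55, 65, 66, 69, 75, 84]
Median: 60.0
Mode: 27 (3 times)
Range: 84 - 27 = 57
Min: 27, Max: 84

mean=53.5, median=60.0, mode=27, range=57


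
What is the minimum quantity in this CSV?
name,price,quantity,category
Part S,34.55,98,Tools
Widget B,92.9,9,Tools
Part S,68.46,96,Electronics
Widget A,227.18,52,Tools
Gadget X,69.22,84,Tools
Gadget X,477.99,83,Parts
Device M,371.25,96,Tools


Computing minimum quantity:
Values: [98, 9, 96, 52, 84, 83, 96]
Min = 9

9


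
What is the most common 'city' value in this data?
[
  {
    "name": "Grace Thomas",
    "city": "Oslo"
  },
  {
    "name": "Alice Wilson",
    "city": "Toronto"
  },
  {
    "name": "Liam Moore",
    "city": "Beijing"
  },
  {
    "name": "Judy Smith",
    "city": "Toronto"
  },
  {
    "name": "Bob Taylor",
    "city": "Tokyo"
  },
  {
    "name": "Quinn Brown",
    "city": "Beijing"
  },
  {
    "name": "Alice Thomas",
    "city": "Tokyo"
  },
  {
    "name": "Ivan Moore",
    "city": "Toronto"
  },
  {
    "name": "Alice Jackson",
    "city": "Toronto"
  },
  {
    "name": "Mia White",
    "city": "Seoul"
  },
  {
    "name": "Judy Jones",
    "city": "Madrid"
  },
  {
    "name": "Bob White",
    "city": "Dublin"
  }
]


Counting 'city' values across 12 records:

  Toronto: 4 ####
  Beijing: 2 ##
  Tokyo: 2 ##
  Oslo: 1 #
  Seoul: 1 #
  Madrid: 1 #
  Dublin: 1 #

Most common: Toronto (4 times)

Toronto (4 times)


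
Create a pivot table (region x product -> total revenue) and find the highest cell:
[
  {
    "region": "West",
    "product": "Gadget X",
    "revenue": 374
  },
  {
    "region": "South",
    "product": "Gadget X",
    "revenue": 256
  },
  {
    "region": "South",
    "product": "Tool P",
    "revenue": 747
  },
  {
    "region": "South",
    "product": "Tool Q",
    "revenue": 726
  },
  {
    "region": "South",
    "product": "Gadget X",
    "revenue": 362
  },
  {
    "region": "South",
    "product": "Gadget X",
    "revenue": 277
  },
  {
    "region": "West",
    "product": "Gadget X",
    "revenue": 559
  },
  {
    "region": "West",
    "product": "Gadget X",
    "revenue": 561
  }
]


Pivot: region (rows) x product (columns) -> total revenue

     Gadget X      Tool P        Tool Q      
South          895           747           726  
West          1494             0             0  

Highest: West / Gadget X = $1494

West / Gadget X = $1494


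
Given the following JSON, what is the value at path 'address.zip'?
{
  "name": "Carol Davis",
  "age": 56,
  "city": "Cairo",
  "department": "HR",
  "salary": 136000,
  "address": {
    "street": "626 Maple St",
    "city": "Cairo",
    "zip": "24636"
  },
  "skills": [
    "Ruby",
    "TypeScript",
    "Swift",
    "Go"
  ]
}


Query: address.zip
Path: address -> zip
Value: 24636

24636


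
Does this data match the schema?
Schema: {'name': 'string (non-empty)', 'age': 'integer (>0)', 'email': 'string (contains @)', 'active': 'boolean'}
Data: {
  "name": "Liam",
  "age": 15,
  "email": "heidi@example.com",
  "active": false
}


Validating each field against schema:
  name: OK (non-empty string)
  age: OK (positive integer)
  email: OK (string with @)
  active: OK (boolean)

Result: VALID

VALID
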